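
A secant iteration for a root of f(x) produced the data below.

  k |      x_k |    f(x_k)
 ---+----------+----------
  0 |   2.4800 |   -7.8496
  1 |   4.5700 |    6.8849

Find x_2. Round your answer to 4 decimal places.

x_2 = 4.5700 − 6.8849·(4.5700 − 2.4800) / (6.8849 − (-7.8496))
   = 4.5700 − (14.389441)/(14.734500) = 3.593418

3.5934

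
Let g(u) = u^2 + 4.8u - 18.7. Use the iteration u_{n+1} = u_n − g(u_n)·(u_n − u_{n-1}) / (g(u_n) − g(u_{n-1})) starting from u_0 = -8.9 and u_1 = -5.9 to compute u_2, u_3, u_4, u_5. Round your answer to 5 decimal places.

-7.12100, -7.38522, -7.34479, -7.34570

g(-8.9) = 17.7900000, g(-5.9) = -12.2100000
u_2 = -5.9000000 − (-12.2100000)·(-5.9000000 − (-8.9000000)) / (-12.2100000 − 17.7900000) = -5.9000000 − (-36.6300000)/(-30.0000000) = -7.1210000
g(-7.1210000) = -2.1721590
u_3 = -7.1210000 − (-2.1721590)·(-7.1210000 − (-5.9000000)) / (-2.1721590 − (-12.2100000)) = -7.1210000 − (2.6522061)/(10.0378410) = -7.3852208
g(-7.3852208) = 0.3924262
u_4 = -7.3852208 − 0.3924262·(-7.3852208 − (-7.1210000)) / (0.3924262 − (-2.1721590)) = -7.3852208 − (-0.1036872)/(2.5645852) = -7.3447904
g(-7.3447904) = -0.0090479
u_5 = -7.3447904 − (-0.0090479)·(-7.3447904 − (-7.3852208)) / (-0.0090479 − 0.3924262) = -7.3447904 − (-0.0003658)/(-0.4014741) = -7.3457016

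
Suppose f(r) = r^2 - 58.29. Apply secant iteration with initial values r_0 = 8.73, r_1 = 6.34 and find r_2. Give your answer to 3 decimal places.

7.541

f(8.73) = 17.92290, f(6.34) = -18.09440
r_2 = 6.34000 − (-18.09440)·(6.34000 − 8.73000) / (-18.09440 − 17.92290) = 6.34000 − (43.24562)/(-36.01730) = 7.54069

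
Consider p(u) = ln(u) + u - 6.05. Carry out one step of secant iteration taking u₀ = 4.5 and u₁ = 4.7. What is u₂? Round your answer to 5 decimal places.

p(4.5) = -0.0459226, p(4.7) = 0.1975625
u₂ = 4.7000000 − 0.1975625·(4.7000000 − 4.5000000) / (0.1975625 − (-0.0459226)) = 4.7000000 − (0.0395125)/(0.2434851) = 4.5377211

4.53772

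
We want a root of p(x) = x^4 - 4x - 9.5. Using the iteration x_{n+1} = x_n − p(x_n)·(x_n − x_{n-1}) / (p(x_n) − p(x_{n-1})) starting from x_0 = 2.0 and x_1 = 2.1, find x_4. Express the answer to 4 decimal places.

2.0513

p(2.0) = -1.500000, p(2.1) = 1.548100
x_2 = 2.100000 − 1.548100·(2.100000 − 2.000000) / (1.548100 − (-1.500000)) = 2.100000 − (0.154810)/(3.048100) = 2.049211
p(2.049211) = -0.063012
x_3 = 2.049211 − (-0.063012)·(2.049211 − 2.100000) / (-0.063012 − 1.548100) = 2.049211 − (0.003200)/(-1.611112) = 2.051197
p(2.051197) = -0.002485
x_4 = 2.051197 − (-0.002485)·(2.051197 − 2.049211) / (-0.002485 − (-0.063012)) = 2.051197 − (-0.000005)/(0.060527) = 2.051279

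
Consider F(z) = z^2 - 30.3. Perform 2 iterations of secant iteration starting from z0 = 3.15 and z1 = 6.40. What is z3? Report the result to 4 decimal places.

5.4876

F(3.15) = -20.377500, F(6.40) = 10.660000
z2 = 6.400000 − 10.660000·(6.400000 − 3.150000) / (10.660000 − (-20.377500)) = 6.400000 − (34.645000)/(31.037500) = 5.283770
F(5.283770) = -2.381778
z3 = 5.283770 − (-2.381778)·(5.283770 − 6.400000) / (-2.381778 − 10.660000) = 5.283770 − (2.658613)/(-13.041778) = 5.487623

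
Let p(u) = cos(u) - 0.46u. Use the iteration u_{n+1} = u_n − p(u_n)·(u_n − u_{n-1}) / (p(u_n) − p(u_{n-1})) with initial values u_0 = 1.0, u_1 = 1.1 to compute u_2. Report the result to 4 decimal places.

1.0605

p(1.0) = 0.080302, p(1.1) = -0.052404
u_2 = 1.100000 − (-0.052404)·(1.100000 − 1.000000) / (-0.052404 − 0.080302) = 1.100000 − (-0.005240)/(-0.132706) = 1.060511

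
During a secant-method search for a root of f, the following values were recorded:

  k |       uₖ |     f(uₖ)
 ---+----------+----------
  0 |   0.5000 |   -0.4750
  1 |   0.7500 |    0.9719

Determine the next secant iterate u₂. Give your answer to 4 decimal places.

u₂ = 0.7500 − 0.9719·(0.7500 − 0.5000) / (0.9719 − (-0.4750))
   = 0.7500 − (0.242975)/(1.446900) = 0.582072

0.5821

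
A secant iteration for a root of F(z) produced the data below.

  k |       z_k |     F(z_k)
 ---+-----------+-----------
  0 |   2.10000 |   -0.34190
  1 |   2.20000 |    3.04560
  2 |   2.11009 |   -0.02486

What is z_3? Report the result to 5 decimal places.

z_3 = 2.11009 − (-0.02486)·(2.11009 − 2.20000) / (-0.02486 − 3.04560)
   = 2.11009 − (0.0022352)/(-3.0704600) = 2.1108180

2.11082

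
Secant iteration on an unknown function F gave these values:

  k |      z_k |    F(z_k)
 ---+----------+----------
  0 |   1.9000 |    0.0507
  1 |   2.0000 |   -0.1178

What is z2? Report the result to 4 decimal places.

z2 = 2.0000 − (-0.1178)·(2.0000 − 1.9000) / (-0.1178 − 0.0507)
   = 2.0000 − (-0.011780)/(-0.168500) = 1.930089

1.9301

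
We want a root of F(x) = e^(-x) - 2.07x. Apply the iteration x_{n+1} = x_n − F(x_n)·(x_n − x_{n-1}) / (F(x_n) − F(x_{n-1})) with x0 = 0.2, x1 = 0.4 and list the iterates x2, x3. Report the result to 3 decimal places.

F(0.2) = 0.40473, F(0.4) = -0.15768
x2 = 0.40000 − (-0.15768)·(0.40000 − 0.20000) / (-0.15768 − 0.40473) = 0.40000 − (-0.03154)/(-0.56241) = 0.34393
F(0.34393) = -0.00295
x3 = 0.34393 − (-0.00295)·(0.34393 − 0.40000) / (-0.00295 − (-0.15768)) = 0.34393 − (0.00017)/(0.15473) = 0.34286

0.344, 0.343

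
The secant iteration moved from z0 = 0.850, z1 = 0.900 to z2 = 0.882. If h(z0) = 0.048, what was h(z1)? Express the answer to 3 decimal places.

The secant line through (0.850, 0.048) and (0.900, h(z1)) crosses zero at z2 = 0.882.
So (0.850, 0.048), (0.900, h(z1)), (0.882, 0) are collinear:
h(z1) = 0.048 · (0.900 − 0.882) / (0.850 − 0.882) = 0.048 · (0.01800)/(-0.03200) = -0.02700

-0.027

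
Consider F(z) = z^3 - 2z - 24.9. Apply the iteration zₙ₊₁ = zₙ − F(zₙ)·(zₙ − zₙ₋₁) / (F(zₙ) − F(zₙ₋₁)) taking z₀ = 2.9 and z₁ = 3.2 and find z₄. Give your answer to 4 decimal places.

3.1480

F(2.9) = -6.311000, F(3.2) = 1.468000
z₂ = 3.200000 − 1.468000·(3.200000 − 2.900000) / (1.468000 − (-6.311000)) = 3.200000 − (0.440400)/(7.779000) = 3.143386
F(3.143386) = -0.127365
z₃ = 3.143386 − (-0.127365)·(3.143386 − 3.200000) / (-0.127365 − 1.468000) = 3.143386 − (0.007211)/(-1.595365) = 3.147906
F(3.147906) = -0.002235
z₄ = 3.147906 − (-0.002235)·(3.147906 − 3.143386) / (-0.002235 − (-0.127365)) = 3.147906 − (-0.000010)/(0.125130) = 3.147987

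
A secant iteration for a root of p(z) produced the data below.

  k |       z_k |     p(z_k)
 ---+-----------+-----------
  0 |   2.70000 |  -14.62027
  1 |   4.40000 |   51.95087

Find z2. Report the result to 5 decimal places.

3.07335

z2 = 4.40000 − 51.95087·(4.40000 − 2.70000) / (51.95087 − (-14.62027))
   = 4.40000 − (88.3164790)/(66.5711400) = 3.0733519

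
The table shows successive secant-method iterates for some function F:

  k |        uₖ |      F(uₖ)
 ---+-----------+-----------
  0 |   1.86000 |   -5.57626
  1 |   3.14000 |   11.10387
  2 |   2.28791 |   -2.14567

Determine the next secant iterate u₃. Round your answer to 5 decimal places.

2.42590

u₃ = 2.28791 − (-2.14567)·(2.28791 − 3.14000) / (-2.14567 − 11.10387)
   = 2.28791 − (1.8283040)/(-13.2495400) = 2.4259000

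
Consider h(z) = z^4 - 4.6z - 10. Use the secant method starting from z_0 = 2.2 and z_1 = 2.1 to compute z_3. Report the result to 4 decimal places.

h(2.2) = 3.305600, h(2.1) = -0.211900
z_2 = 2.100000 − (-0.211900)·(2.100000 − 2.200000) / (-0.211900 − 3.305600) = 2.100000 − (0.021190)/(-3.517500) = 2.106024
h(2.106024) = -0.015490
z_3 = 2.106024 − (-0.015490)·(2.106024 − 2.100000) / (-0.015490 − (-0.211900)) = 2.106024 − (-0.000093)/(0.196410) = 2.106499

2.1065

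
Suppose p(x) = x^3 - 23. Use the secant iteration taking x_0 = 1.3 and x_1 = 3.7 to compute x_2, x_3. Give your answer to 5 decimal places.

2.33036, 2.70324

p(1.3) = -20.8030000, p(3.7) = 27.6530000
x_2 = 3.7000000 − 27.6530000·(3.7000000 − 1.3000000) / (27.6530000 − (-20.8030000)) = 3.7000000 − (66.3672000)/(48.4560000) = 2.3303616
p(2.3303616) = -10.3447734
x_3 = 2.3303616 − (-10.3447734)·(2.3303616 − 3.7000000) / (-10.3447734 − 27.6530000) = 2.3303616 − (14.1685992)/(-37.9977734) = 2.7032413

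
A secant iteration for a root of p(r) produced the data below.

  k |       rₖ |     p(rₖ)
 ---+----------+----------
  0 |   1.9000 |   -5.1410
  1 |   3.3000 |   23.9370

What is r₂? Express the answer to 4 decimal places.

2.1475

r₂ = 3.3000 − 23.9370·(3.3000 − 1.9000) / (23.9370 − (-5.1410))
   = 3.3000 − (33.511800)/(29.078000) = 2.147520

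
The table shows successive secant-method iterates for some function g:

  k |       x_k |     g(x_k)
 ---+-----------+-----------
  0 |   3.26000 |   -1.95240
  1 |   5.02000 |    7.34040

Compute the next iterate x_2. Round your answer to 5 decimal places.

3.62977

x_2 = 5.02000 − 7.34040·(5.02000 − 3.26000) / (7.34040 − (-1.95240))
   = 5.02000 − (12.9191040)/(9.2928000) = 3.6297727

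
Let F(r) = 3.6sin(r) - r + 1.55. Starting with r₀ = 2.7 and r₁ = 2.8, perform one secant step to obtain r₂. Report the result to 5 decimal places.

2.78982

F(2.7) = 0.3885676, F(2.8) = -0.0440427
r₂ = 2.8000000 − (-0.0440427)·(2.8000000 − 2.7000000) / (-0.0440427 − 0.3885676) = 2.8000000 − (-0.0044043)/(-0.4326102) = 2.7898193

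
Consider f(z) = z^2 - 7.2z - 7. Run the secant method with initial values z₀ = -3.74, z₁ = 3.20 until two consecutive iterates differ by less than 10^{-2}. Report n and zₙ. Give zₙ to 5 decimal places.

f(-3.74) = 33.9156000, f(3.20) = -19.8000000
z₂ = 3.2000000 − (-19.8000000)·(6.9400000)/(-53.7156000) = 0.6418605;  |Δ| = 2.5581395
f(0.6418605) = -11.2094105
z₃ = 0.6418605 − (-11.2094105)·(-2.5581395)/(8.5905895) = -2.6961219;  |Δ| = 3.3379823
f(-2.6961219) = 19.6811508
z₄ = -2.6961219 − 19.6811508·(-3.3379823)/(30.8905613) = -0.5694097;  |Δ| = 2.1267122
f(-0.5694097) = -2.5760230
z₅ = -0.5694097 − (-2.5760230)·(2.1267122)/(-22.2571738) = -0.8155532;  |Δ| = 0.2461435
f(-0.8155532) = -0.4628898
z₆ = -0.8155532 − (-0.4628898)·(-0.2461435)/(2.1131332) = -0.8694719;  |Δ| = 0.0539187
f(-0.8694719) = 0.0161790
z₇ = -0.8694719 − 0.0161790·(-0.0539187)/(0.4790688) = -0.8676510;  |Δ| = 0.0018209
|z₇ − z₆| = 0.0018209 < 10^{-2}

n = 7, zₙ = -0.86765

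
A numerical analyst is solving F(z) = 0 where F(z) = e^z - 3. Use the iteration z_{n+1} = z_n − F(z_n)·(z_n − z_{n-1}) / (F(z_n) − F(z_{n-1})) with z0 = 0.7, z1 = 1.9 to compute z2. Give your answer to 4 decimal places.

F(0.7) = -0.986247, F(1.9) = 3.685894
z2 = 1.900000 − 3.685894·(1.900000 − 0.700000) / (3.685894 − (-0.986247)) = 1.900000 − (4.423073)/(4.672142) = 0.953309

0.9533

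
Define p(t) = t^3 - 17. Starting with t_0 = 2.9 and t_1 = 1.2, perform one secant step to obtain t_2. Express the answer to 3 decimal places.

2.346

p(2.9) = 7.38900, p(1.2) = -15.27200
t_2 = 1.20000 − (-15.27200)·(1.20000 − 2.90000) / (-15.27200 − 7.38900) = 1.20000 − (25.96240)/(-22.66100) = 2.34569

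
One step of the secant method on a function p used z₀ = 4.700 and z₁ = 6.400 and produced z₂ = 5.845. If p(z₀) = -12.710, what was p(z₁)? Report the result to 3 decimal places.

6.161

The secant line through (4.700, -12.710) and (6.400, p(z₁)) crosses zero at z₂ = 5.845.
So (4.700, -12.710), (6.400, p(z₁)), (5.845, 0) are collinear:
p(z₁) = -12.710 · (6.400 − 5.845) / (4.700 − 5.845) = -12.710 · (0.55500)/(-1.14500) = 6.16074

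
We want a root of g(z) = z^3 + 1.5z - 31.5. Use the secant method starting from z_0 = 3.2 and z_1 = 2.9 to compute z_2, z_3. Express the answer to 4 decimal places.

2.9938, 3.0002

g(3.2) = 6.068000, g(2.9) = -2.761000
z_2 = 2.900000 − (-2.761000)·(2.900000 − 3.200000) / (-2.761000 − 6.068000) = 2.900000 − (0.828300)/(-8.829000) = 2.993816
g(2.993816) = -0.175905
z_3 = 2.993816 − (-0.175905)·(2.993816 − 2.900000) / (-0.175905 − (-2.761000)) = 2.993816 − (-0.016503)/(2.585095) = 3.000200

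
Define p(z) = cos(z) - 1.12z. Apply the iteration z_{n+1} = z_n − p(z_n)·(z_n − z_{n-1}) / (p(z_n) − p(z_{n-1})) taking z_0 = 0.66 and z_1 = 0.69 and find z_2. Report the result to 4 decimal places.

p(0.66) = 0.050792, p(0.69) = -0.001554
z_2 = 0.690000 − (-0.001554)·(0.690000 − 0.660000) / (-0.001554 − 0.050792) = 0.690000 − (-0.000047)/(-0.052346) = 0.689109

0.6891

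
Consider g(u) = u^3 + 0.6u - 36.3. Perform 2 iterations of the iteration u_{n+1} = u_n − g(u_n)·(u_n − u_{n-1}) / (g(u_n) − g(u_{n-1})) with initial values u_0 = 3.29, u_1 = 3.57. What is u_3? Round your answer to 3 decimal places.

3.251

g(3.29) = 1.28529, g(3.57) = 11.34129
u_2 = 3.57000 − 11.34129·(3.57000 − 3.29000) / (11.34129 − 1.28529) = 3.57000 − (3.17556)/(10.05600) = 3.25421
g(3.25421) = 0.11430
u_3 = 3.25421 − 0.11430·(3.25421 − 3.57000) / (0.11430 − 11.34129) = 3.25421 − (-0.03610)/(-11.22699) = 3.25100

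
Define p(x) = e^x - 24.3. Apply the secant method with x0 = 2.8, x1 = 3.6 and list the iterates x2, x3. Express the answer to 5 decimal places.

p(2.8) = -7.8553532, p(3.6) = 12.2982344
x2 = 3.6000000 − 12.2982344·(3.6000000 − 2.8000000) / (12.2982344 − (-7.8553532)) = 3.6000000 − (9.8385876)/(20.1535877) = 3.1118195
p(3.1118195) = -1.8381223
x3 = 3.1118195 − (-1.8381223)·(3.1118195 − 3.6000000) / (-1.8381223 − 12.2982344) = 3.1118195 − (0.8973354)/(-14.1363568) = 3.1752967

3.11182, 3.17530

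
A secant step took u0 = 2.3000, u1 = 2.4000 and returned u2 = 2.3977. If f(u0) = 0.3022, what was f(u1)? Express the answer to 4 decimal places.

The secant line through (2.3000, 0.3022) and (2.4000, f(u1)) crosses zero at u2 = 2.3977.
So (2.3000, 0.3022), (2.4000, f(u1)), (2.3977, 0) are collinear:
f(u1) = 0.3022 · (2.4000 − 2.3977) / (2.3000 − 2.3977) = 0.3022 · (0.002300)/(-0.097700) = -0.007114

-0.0071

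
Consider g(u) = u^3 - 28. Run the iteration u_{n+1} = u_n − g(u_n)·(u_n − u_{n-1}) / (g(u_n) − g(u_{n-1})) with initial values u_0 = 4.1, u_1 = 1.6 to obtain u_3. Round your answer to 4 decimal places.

3.4452

g(4.1) = 40.921000, g(1.6) = -23.904000
u_2 = 1.600000 − (-23.904000)·(1.600000 − 4.100000) / (-23.904000 − 40.921000) = 1.600000 − (59.760000)/(-64.825000) = 2.521867
g(2.521867) = -11.961405
u_3 = 2.521867 − (-11.961405)·(2.521867 − 1.600000) / (-11.961405 − (-23.904000)) = 2.521867 − (-11.026820)/(11.942595) = 3.445185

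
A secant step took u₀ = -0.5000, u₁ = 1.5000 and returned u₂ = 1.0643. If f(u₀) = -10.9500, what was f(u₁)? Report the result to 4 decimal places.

The secant line through (-0.5000, -10.9500) and (1.5000, f(u₁)) crosses zero at u₂ = 1.0643.
So (-0.5000, -10.9500), (1.5000, f(u₁)), (1.0643, 0) are collinear:
f(u₁) = -10.9500 · (1.5000 − 1.0643) / (-0.5000 − 1.0643) = -10.9500 · (0.435700)/(-1.564300) = 3.049872

3.0499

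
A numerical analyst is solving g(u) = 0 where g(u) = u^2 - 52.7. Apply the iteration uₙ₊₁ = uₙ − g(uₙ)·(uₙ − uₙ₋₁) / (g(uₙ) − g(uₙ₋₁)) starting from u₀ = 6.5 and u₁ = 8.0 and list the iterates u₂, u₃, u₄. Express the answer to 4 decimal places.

g(6.5) = -10.450000, g(8.0) = 11.300000
u₂ = 8.000000 − 11.300000·(8.000000 − 6.500000) / (11.300000 − (-10.450000)) = 8.000000 − (16.950000)/(21.750000) = 7.220690
g(7.220690) = -0.561641
u₃ = 7.220690 − (-0.561641)·(7.220690 − 8.000000) / (-0.561641 − 11.300000) = 7.220690 − (0.437693)/(-11.861641) = 7.257589
g(7.257589) = -0.027395
u₄ = 7.257589 − (-0.027395)·(7.257589 − 7.220690) / (-0.027395 − (-0.561641)) = 7.257589 − (-0.001011)/(0.534246) = 7.259482

7.2207, 7.2576, 7.2595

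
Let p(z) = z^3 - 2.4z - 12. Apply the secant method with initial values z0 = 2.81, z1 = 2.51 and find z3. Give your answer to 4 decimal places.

p(2.81) = 3.444041, p(2.51) = -2.210749
z2 = 2.510000 − (-2.210749)·(2.510000 − 2.810000) / (-2.210749 − 3.444041) = 2.510000 − (0.663225)/(-5.654790) = 2.627285
p(2.627285) = -0.170308
z3 = 2.627285 − (-0.170308)·(2.627285 − 2.510000) / (-0.170308 − (-2.210749)) = 2.627285 − (-0.019975)/(2.040441) = 2.637075

2.6371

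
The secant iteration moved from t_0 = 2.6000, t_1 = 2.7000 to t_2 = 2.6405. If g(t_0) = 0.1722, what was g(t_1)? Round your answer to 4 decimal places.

The secant line through (2.6000, 0.1722) and (2.7000, g(t_1)) crosses zero at t_2 = 2.6405.
So (2.6000, 0.1722), (2.7000, g(t_1)), (2.6405, 0) are collinear:
g(t_1) = 0.1722 · (2.7000 − 2.6405) / (2.6000 − 2.6405) = 0.1722 · (0.059500)/(-0.040500) = -0.252985

-0.2530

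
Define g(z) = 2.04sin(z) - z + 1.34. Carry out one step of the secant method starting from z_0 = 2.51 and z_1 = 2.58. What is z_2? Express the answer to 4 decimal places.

g(2.51) = 0.034479, g(2.58) = -0.153629
z_2 = 2.580000 − (-0.153629)·(2.580000 − 2.510000) / (-0.153629 − 0.034479) = 2.580000 − (-0.010754)/(-0.188108) = 2.522831

2.5228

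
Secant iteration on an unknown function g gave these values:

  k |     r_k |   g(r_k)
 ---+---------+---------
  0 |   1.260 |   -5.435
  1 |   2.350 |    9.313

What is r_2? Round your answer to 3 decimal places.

1.662

r_2 = 2.350 − 9.313·(2.350 − 1.260) / (9.313 − (-5.435))
   = 2.350 − (10.15117)/(14.74800) = 1.66169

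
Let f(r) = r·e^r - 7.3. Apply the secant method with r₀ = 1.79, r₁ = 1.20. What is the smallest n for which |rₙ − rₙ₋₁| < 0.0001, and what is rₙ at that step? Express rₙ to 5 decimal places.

n = 6, rₙ = 1.54977

f(1.79) = 3.4211199, f(1.20) = -3.3158597
r₂ = 1.2000000 − (-3.3158597)·(-0.5900000)/(-6.7369796) = 1.4903908;  |Δ| = 0.2903908
f(1.4903908) = -0.6844083
r₃ = 1.4903908 − (-0.6844083)·(0.2903908)/(2.6314514) = 1.5659179;  |Δ| = 0.0755271
f(1.5659179) = 0.1961544
r₄ = 1.5659179 − 0.1961544·(0.0755271)/(0.8805627) = 1.5490935;  |Δ| = 0.0168244
f(1.5490935) = -0.0081052
r₅ = 1.5490935 − (-0.0081052)·(-0.0168244)/(-0.2042596) = 1.5497611;  |Δ| = 0.0006676
f(1.5497611) = -0.0000908
r₆ = 1.5497611 − (-0.0000908)·(0.0006676)/(0.0080144) = 1.5497687;  |Δ| = 0.0000076
|r₆ − r₅| = 0.0000076 < 0.0001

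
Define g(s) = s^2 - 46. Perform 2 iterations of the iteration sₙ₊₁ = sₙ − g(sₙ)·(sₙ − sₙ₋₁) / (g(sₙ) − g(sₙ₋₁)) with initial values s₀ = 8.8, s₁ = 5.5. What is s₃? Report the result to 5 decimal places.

6.80150

g(8.8) = 31.4400000, g(5.5) = -15.7500000
s₂ = 5.5000000 − (-15.7500000)·(5.5000000 − 8.8000000) / (-15.7500000 − 31.4400000) = 5.5000000 − (51.9750000)/(-47.1900000) = 6.6013986
g(6.6013986) = -2.4215365
s₃ = 6.6013986 − (-2.4215365)·(6.6013986 − 5.5000000) / (-2.4215365 − (-15.7500000)) = 6.6013986 − (-2.6670769)/(13.3284635) = 6.8015025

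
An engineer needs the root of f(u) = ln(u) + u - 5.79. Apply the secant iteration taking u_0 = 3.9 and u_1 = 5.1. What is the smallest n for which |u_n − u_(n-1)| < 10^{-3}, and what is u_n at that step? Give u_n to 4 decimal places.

f(3.9) = -0.529023, f(5.1) = 0.939241
u_2 = 5.100000 − 0.939241·(1.200000)/(1.468264) = 4.332366;  |Δ| = 0.767634
f(4.332366) = 0.008480
u_3 = 4.332366 − 0.008480·(-0.767634)/(-0.930760) = 4.325372;  |Δ| = 0.006994
f(4.325372) = -0.000129
u_4 = 4.325372 − (-0.000129)·(-0.006994)/(-0.008610) = 4.325477;  |Δ| = 0.000105
|u_4 − u_3| = 0.000105 < 10^{-3}

n = 4, u_n = 4.3255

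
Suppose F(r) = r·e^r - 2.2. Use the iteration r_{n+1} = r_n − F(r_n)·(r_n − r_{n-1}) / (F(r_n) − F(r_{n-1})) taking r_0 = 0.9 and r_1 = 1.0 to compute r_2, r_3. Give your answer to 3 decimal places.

0.897, 0.897

F(0.9) = 0.01364, F(1.0) = 0.51828
r_2 = 1.00000 − 0.51828·(1.00000 − 0.90000) / (0.51828 − 0.01364) = 1.00000 − (0.05183)/(0.50464) = 0.89730
F(0.89730) = 0.00103
r_3 = 0.89730 − 0.00103·(0.89730 − 1.00000) / (0.00103 − 0.51828) = 0.89730 − (-0.00011)/(-0.51725) = 0.89709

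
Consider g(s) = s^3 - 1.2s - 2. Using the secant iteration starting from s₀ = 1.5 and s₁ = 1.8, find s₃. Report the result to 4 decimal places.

g(1.5) = -0.425000, g(1.8) = 1.672000
s₂ = 1.800000 − 1.672000·(1.800000 − 1.500000) / (1.672000 − (-0.425000)) = 1.800000 − (0.501600)/(2.097000) = 1.560801
g(1.560801) = -0.070693
s₃ = 1.560801 − (-0.070693)·(1.560801 − 1.800000) / (-0.070693 − 1.672000) = 1.560801 − (0.016910)/(-1.742693) = 1.570504

1.5705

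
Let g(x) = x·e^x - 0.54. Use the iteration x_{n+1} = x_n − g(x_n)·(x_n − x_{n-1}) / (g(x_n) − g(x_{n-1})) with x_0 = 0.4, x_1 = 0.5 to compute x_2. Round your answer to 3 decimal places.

0.375

g(0.4) = 0.05673, g(0.5) = 0.28436
x_2 = 0.50000 − 0.28436·(0.50000 − 0.40000) / (0.28436 − 0.05673) = 0.50000 − (0.02844)/(0.22763) = 0.37508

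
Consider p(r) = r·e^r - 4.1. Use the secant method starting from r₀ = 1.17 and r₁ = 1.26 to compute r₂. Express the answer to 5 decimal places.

p(1.17) = -0.3302686, p(1.26) = 0.3420311
r₂ = 1.2600000 − 0.3420311·(1.2600000 − 1.1700000) / (0.3420311 − (-0.3302686)) = 1.2600000 − (0.0307828)/(0.6722997) = 1.2142127

1.21421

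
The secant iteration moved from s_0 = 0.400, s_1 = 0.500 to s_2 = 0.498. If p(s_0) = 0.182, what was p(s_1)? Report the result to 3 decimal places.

The secant line through (0.400, 0.182) and (0.500, p(s_1)) crosses zero at s_2 = 0.498.
So (0.400, 0.182), (0.500, p(s_1)), (0.498, 0) are collinear:
p(s_1) = 0.182 · (0.500 − 0.498) / (0.400 − 0.498) = 0.182 · (0.00200)/(-0.09800) = -0.00371

-0.004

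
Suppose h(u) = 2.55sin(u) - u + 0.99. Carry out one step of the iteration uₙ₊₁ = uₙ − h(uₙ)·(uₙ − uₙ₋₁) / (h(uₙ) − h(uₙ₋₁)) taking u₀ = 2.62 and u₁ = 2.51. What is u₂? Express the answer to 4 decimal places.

2.5054

h(2.62) = -0.359433, h(2.51) = -0.014401
u₂ = 2.510000 − (-0.014401)·(2.510000 − 2.620000) / (-0.014401 − (-0.359433)) = 2.510000 − (0.001584)/(0.345032) = 2.505409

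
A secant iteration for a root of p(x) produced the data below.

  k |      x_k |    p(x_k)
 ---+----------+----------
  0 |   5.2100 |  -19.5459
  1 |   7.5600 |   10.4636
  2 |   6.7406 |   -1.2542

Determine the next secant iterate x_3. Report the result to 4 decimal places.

6.8283

x_3 = 6.7406 − (-1.2542)·(6.7406 − 7.5600) / (-1.2542 − 10.4636)
   = 6.7406 − (1.027691)/(-11.717800) = 6.828303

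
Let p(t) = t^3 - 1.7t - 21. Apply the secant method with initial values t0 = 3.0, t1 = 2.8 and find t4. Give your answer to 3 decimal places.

p(3.0) = 0.90000, p(2.8) = -3.80800
t2 = 2.80000 − (-3.80800)·(2.80000 − 3.00000) / (-3.80800 − 0.90000) = 2.80000 − (0.76160)/(-4.70800) = 2.96177
p(2.96177) = -0.05419
t3 = 2.96177 − (-0.05419)·(2.96177 − 2.80000) / (-0.05419 − (-3.80800)) = 2.96177 − (-0.00877)/(3.75381) = 2.96410
p(2.96410) = 0.00334
t4 = 2.96410 − 0.00334·(2.96410 − 2.96177) / (0.00334 − (-0.05419)) = 2.96410 − (0.00001)/(0.05753) = 2.96397

2.964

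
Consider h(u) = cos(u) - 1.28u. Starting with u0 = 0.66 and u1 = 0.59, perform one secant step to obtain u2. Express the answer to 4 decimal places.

h(0.66) = -0.054808, h(0.59) = 0.075741
u2 = 0.590000 − 0.075741·(0.590000 − 0.660000) / (0.075741 − (-0.054808)) = 0.590000 − (-0.005302)/(0.130548) = 0.630612

0.6306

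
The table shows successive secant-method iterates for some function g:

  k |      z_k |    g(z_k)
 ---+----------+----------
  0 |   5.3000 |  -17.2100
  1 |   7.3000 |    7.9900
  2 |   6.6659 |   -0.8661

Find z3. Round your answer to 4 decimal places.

z3 = 6.6659 − (-0.8661)·(6.6659 − 7.3000) / (-0.8661 − 7.9900)
   = 6.6659 − (0.549194)/(-8.856100) = 6.727913

6.7279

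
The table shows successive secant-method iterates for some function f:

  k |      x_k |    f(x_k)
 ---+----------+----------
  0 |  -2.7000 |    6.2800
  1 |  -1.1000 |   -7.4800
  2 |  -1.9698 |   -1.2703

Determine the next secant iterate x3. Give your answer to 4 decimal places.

-2.1477

x3 = -1.9698 − (-1.2703)·(-1.9698 − (-1.1000)) / (-1.2703 − (-7.4800))
   = -1.9698 − (1.104907)/(6.209700) = -2.147732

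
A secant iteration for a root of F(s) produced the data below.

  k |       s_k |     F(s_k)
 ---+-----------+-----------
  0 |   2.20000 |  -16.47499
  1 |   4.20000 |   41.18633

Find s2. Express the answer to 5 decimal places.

s2 = 4.20000 − 41.18633·(4.20000 − 2.20000) / (41.18633 − (-16.47499))
   = 4.20000 − (82.3726600)/(57.6613200) = 2.7714399

2.77144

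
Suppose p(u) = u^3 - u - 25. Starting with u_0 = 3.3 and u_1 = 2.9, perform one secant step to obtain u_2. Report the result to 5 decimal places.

3.02598

p(3.3) = 7.6370000, p(2.9) = -3.5110000
u_2 = 2.9000000 − (-3.5110000)·(2.9000000 − 3.3000000) / (-3.5110000 − 7.6370000) = 2.9000000 − (1.4044000)/(-11.1480000) = 3.0259778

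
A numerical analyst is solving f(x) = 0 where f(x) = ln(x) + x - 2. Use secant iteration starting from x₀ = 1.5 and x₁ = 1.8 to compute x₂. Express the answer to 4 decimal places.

1.5588

f(1.5) = -0.094535, f(1.8) = 0.387787
x₂ = 1.800000 − 0.387787·(1.800000 − 1.500000) / (0.387787 − (-0.094535)) = 1.800000 − (0.116336)/(0.482322) = 1.558800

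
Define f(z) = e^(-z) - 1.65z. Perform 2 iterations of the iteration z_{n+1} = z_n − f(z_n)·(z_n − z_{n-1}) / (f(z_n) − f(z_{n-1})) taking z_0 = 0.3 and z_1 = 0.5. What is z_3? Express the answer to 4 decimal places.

f(0.3) = 0.245818, f(0.5) = -0.218469
z_2 = 0.500000 − (-0.218469)·(0.500000 − 0.300000) / (-0.218469 − 0.245818) = 0.500000 − (-0.043694)/(-0.464288) = 0.405891
f(0.405891) = -0.003336
z_3 = 0.405891 − (-0.003336)·(0.405891 − 0.500000) / (-0.003336 − (-0.218469)) = 0.405891 − (0.000314)/(0.215133) = 0.404431

0.4044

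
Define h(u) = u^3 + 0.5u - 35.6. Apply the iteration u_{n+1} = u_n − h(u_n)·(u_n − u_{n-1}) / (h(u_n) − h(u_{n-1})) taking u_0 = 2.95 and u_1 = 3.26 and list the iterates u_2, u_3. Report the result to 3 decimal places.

3.237, 3.239

h(2.95) = -8.45262, h(3.26) = 0.67598
u_2 = 3.26000 − 0.67598·(3.26000 − 2.95000) / (0.67598 − (-8.45262)) = 3.26000 − (0.20955)/(9.12860) = 3.23704
h(3.23704) = -0.06225
u_3 = 3.23704 − (-0.06225)·(3.23704 − 3.26000) / (-0.06225 − 0.67598) = 3.23704 − (0.00143)/(-0.73823) = 3.23898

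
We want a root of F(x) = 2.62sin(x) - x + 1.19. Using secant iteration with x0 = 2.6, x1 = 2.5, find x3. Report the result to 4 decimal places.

2.5816

F(2.6) = -0.059386, F(2.5) = 0.257997
x2 = 2.500000 − 0.257997·(2.500000 − 2.600000) / (0.257997 − (-0.059386)) = 2.500000 − (-0.025800)/(0.317383) = 2.581289
F(2.581289) = 0.001094
x3 = 2.581289 − 0.001094·(2.581289 − 2.500000) / (0.001094 − 0.257997) = 2.581289 − (0.000089)/(-0.256903) = 2.581635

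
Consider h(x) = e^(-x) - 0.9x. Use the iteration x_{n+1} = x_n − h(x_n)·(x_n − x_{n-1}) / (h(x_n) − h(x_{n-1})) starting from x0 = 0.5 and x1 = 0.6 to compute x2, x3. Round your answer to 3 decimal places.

h(0.5) = 0.15653, h(0.6) = 0.00881
x2 = 0.60000 − 0.00881·(0.60000 − 0.50000) / (0.00881 − 0.15653) = 0.60000 − (0.00088)/(-0.14772) = 0.60597
h(0.60597) = 0.00018
x3 = 0.60597 − 0.00018·(0.60597 − 0.60000) / (0.00018 − 0.00881) = 0.60597 − (0.00000)/(-0.00863) = 0.60609

0.606, 0.606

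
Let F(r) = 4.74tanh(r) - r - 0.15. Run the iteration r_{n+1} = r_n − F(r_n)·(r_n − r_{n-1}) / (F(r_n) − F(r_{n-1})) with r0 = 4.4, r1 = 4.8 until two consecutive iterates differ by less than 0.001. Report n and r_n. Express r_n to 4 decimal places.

n = 3, r_n = 4.5890

F(4.4) = 0.188571, F(4.8) = -0.210642
r2 = 4.800000 − (-0.210642)·(0.400000)/(-0.399213) = 4.588943;  |Δ| = 0.211057
F(4.588943) = 0.000078
r3 = 4.588943 − 0.000078·(-0.211057)/(0.210720) = 4.589021;  |Δ| = 0.000078
|r3 − r2| = 0.000078 < 0.001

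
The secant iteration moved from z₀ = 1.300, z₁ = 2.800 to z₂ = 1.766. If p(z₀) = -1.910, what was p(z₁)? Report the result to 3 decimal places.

The secant line through (1.300, -1.910) and (2.800, p(z₁)) crosses zero at z₂ = 1.766.
So (1.300, -1.910), (2.800, p(z₁)), (1.766, 0) are collinear:
p(z₁) = -1.910 · (2.800 − 1.766) / (1.300 − 1.766) = -1.910 · (1.03400)/(-0.46600) = 4.23807

4.238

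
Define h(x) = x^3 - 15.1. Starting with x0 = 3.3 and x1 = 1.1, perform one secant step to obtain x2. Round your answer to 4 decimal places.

1.9753

h(3.3) = 20.837000, h(1.1) = -13.769000
x2 = 1.100000 − (-13.769000)·(1.100000 − 3.300000) / (-13.769000 − 20.837000) = 1.100000 − (30.291800)/(-34.606000) = 1.975334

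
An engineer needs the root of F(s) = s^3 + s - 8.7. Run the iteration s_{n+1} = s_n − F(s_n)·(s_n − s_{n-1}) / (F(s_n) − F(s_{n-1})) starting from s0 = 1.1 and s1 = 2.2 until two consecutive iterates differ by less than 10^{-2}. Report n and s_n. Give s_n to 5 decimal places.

F(1.1) = -6.2690000, F(2.2) = 4.1480000
s2 = 2.2000000 − 4.1480000·(1.1000000)/(10.4170000) = 1.7619852;  |Δ| = 0.4380148
F(1.7619852) = -1.4677697
s3 = 1.7619852 − (-1.4677697)·(-0.4380148)/(-5.6157697) = 1.8764673;  |Δ| = 0.1144821
F(1.8764673) = -0.2162486
s4 = 1.8764673 − (-0.2162486)·(0.1144821)/(1.2515211) = 1.8962485;  |Δ| = 0.0197812
F(1.8962485) = 0.0146995
s5 = 1.8962485 − 0.0146995·(0.0197812)/(0.2309482) = 1.8949894;  |Δ| = 0.0012590
|s5 − s4| = 0.0012590 < 10^{-2}

n = 5, s_n = 1.89499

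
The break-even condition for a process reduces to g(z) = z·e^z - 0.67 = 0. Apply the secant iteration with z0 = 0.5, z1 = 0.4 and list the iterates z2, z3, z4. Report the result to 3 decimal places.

0.432, 0.434, 0.434

g(0.5) = 0.15436, g(0.4) = -0.07327
z2 = 0.40000 − (-0.07327)·(0.40000 − 0.50000) / (-0.07327 − 0.15436) = 0.40000 − (0.00733)/(-0.22763) = 0.43219
g(0.43219) = -0.00416
z3 = 0.43219 − (-0.00416)·(0.43219 − 0.40000) / (-0.00416 − (-0.07327)) = 0.43219 − (-0.00013)/(0.06911) = 0.43413
g(0.43413) = 0.00012
z4 = 0.43413 − 0.00012·(0.43413 − 0.43219) / (0.00012 − (-0.00416)) = 0.43413 − (0.00000)/(0.00428) = 0.43407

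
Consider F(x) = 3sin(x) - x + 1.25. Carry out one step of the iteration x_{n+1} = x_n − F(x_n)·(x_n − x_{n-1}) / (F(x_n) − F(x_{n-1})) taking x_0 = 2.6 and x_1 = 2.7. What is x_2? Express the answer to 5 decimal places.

F(2.6) = 0.1965041, F(2.7) = -0.1678604
x_2 = 2.7000000 − (-0.1678604)·(2.7000000 − 2.6000000) / (-0.1678604 − 0.1965041) = 2.7000000 − (-0.0167860)/(-0.3643645) = 2.6539306

2.65393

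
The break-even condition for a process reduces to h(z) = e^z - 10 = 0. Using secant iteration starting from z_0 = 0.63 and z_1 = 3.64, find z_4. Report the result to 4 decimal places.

2.6761

h(0.63) = -8.122389, h(3.64) = 28.091837
z_2 = 3.640000 − 28.091837·(3.640000 − 0.630000) / (28.091837 − (-8.122389)) = 3.640000 − (84.556429)/(36.214226) = 1.305105
h(1.305105) = -6.311925
z_3 = 1.305105 − (-6.311925)·(1.305105 − 3.640000) / (-6.311925 − 28.091837) = 1.305105 − (14.737684)/(-34.403762) = 1.733479
h(1.733479) = -4.339689
z_4 = 1.733479 − (-4.339689)·(1.733479 − 1.305105) / (-4.339689 − (-6.311925)) = 1.733479 − (-1.859011)/(1.972236) = 2.676069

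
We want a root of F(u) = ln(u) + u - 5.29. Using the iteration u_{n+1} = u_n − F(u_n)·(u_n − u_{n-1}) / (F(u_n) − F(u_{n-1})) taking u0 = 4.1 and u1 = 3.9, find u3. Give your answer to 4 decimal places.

3.9231

F(4.1) = 0.220987, F(3.9) = -0.029023
u2 = 3.900000 − (-0.029023)·(3.900000 − 4.100000) / (-0.029023 − 0.220987) = 3.900000 − (0.005805)/(-0.250010) = 3.923218
F(3.923218) = 0.000130
u3 = 3.923218 − 0.000130·(3.923218 − 3.900000) / (0.000130 − (-0.029023)) = 3.923218 − (0.000003)/(0.029153) = 3.923114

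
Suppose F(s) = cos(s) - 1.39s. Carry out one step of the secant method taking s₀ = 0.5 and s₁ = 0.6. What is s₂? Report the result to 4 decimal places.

F(0.5) = 0.182583, F(0.6) = -0.008664
s₂ = 0.600000 − (-0.008664)·(0.600000 − 0.500000) / (-0.008664 − 0.182583) = 0.600000 − (-0.000866)/(-0.191247) = 0.595470

0.5955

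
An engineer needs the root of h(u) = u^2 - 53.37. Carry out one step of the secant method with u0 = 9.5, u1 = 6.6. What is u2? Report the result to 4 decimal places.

h(9.5) = 36.880000, h(6.6) = -9.810000
u2 = 6.600000 − (-9.810000)·(6.600000 − 9.500000) / (-9.810000 − 36.880000) = 6.600000 − (28.449000)/(-46.690000) = 7.209317

7.2093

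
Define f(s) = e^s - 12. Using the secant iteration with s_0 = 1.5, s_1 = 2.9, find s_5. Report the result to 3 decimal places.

f(1.5) = -7.51831, f(2.9) = 6.17415
s_2 = 2.90000 − 6.17415·(2.90000 − 1.50000) / (6.17415 − (-7.51831)) = 2.90000 − (8.64380)/(13.69246) = 2.26872
f(2.26872) = -2.33300
s_3 = 2.26872 − (-2.33300)·(2.26872 − 2.90000) / (-2.33300 − 6.17415) = 2.26872 − (1.47278)/(-8.50715) = 2.44184
f(2.44184) = -0.50582
s_4 = 2.44184 − (-0.50582)·(2.44184 − 2.26872) / (-0.50582 − (-2.33300)) = 2.44184 − (-0.08757)/(1.82718) = 2.48977
f(2.48977) = 0.05846
s_5 = 2.48977 − 0.05846·(2.48977 − 2.44184) / (0.05846 − (-0.50582)) = 2.48977 − (0.00280)/(0.56428) = 2.48480

2.485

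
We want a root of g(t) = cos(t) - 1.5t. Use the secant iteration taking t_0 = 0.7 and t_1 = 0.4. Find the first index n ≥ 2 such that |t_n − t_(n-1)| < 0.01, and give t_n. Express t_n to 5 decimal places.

g(0.7) = -0.2851578, g(0.4) = 0.3210610
t_2 = 0.4000000 − 0.3210610·(-0.3000000)/(0.6062188) = 0.5588837;  |Δ| = 0.1588837
g(0.5588837) = 0.0095220
t_3 = 0.5588837 − 0.0095220·(0.1588837)/(-0.3115390) = 0.5637399;  |Δ| = 0.0048562
|t_3 − t_2| = 0.0048562 < 0.01

n = 3, t_n = 0.56374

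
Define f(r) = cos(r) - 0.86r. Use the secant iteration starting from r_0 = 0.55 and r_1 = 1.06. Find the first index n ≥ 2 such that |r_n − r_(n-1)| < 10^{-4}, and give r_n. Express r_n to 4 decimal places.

f(0.55) = 0.379525, f(1.06) = -0.422728
r_2 = 1.060000 − (-0.422728)·(0.510000)/(-0.802252) = 0.791268;  |Δ| = 0.268732
f(0.791268) = 0.022454
r_3 = 0.791268 − 0.022454·(-0.268732)/(0.445182) = 0.804822;  |Δ| = 0.013554
f(0.804822) = 0.001093
r_4 = 0.804822 − 0.001093·(0.013554)/(-0.021362) = 0.805515;  |Δ| = 0.000693
f(0.805515) = -0.000003
r_5 = 0.805515 − (-0.000003)·(0.000693)/(-0.001096) = 0.805513;  |Δ| = 0.000002
|r_5 − r_4| = 0.000002 < 10^{-4}

n = 5, r_n = 0.8055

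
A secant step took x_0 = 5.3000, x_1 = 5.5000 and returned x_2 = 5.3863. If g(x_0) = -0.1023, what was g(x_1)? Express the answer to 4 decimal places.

0.1348

The secant line through (5.3000, -0.1023) and (5.5000, g(x_1)) crosses zero at x_2 = 5.3863.
So (5.3000, -0.1023), (5.5000, g(x_1)), (5.3863, 0) are collinear:
g(x_1) = -0.1023 · (5.5000 − 5.3863) / (5.3000 − 5.3863) = -0.1023 · (0.113700)/(-0.086300) = 0.134780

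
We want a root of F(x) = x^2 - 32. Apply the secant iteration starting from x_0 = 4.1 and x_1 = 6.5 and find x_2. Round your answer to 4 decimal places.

5.5330

F(4.1) = -15.190000, F(6.5) = 10.250000
x_2 = 6.500000 − 10.250000·(6.500000 − 4.100000) / (10.250000 − (-15.190000)) = 6.500000 − (24.600000)/(25.440000) = 5.533019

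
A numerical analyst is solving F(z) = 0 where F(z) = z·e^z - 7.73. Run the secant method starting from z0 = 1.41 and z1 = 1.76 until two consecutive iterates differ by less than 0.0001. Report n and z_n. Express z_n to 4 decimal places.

F(1.41) = -1.954703, F(1.76) = 2.499890
z2 = 1.760000 − 2.499890·(0.350000)/(4.454593) = 1.563582;  |Δ| = 0.196418
F(1.563582) = -0.262490
z3 = 1.563582 − (-0.262490)·(-0.196418)/(-2.762380) = 1.582246;  |Δ| = 0.018664
F(1.582246) = -0.030988
z4 = 1.582246 − (-0.030988)·(0.018664)/(0.231502) = 1.584745;  |Δ| = 0.002498
F(1.584745) = 0.000458
z5 = 1.584745 − 0.000458·(0.002498)/(0.031446) = 1.584708;  |Δ| = 0.000036
|z5 − z4| = 0.000036 < 0.0001

n = 5, z_n = 1.5847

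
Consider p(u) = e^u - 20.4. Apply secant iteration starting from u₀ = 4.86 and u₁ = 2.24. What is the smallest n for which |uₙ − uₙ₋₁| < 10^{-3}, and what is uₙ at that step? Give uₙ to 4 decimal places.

p(4.86) = 108.624202, p(2.24) = -11.006669
u₂ = 2.240000 − (-11.006669)·(-2.620000)/(-119.630871) = 2.481054;  |Δ| = 0.241054
p(2.481054) = -8.446146
u₃ = 2.481054 − (-8.446146)·(0.241054)/(2.560523) = 3.276194;  |Δ| = 0.795140
p(3.276194) = 6.074821
u₄ = 3.276194 − 6.074821·(0.795140)/(14.520966) = 2.943549;  |Δ| = 0.332646
p(2.943549) = -1.416911
u₅ = 2.943549 − (-1.416911)·(-0.332646)/(-7.491731) = 3.006462;  |Δ| = 0.062913
p(3.006462) = -0.184254
u₆ = 3.006462 − (-0.184254)·(0.062913)/(1.232656) = 3.015866;  |Δ| = 0.009404
p(3.015866) = 0.006754
u₇ = 3.015866 − 0.006754·(0.009404)/(0.191008) = 3.015533;  |Δ| = 0.000333
|u₇ − u₆| = 0.000333 < 10^{-3}

n = 7, uₙ = 3.0155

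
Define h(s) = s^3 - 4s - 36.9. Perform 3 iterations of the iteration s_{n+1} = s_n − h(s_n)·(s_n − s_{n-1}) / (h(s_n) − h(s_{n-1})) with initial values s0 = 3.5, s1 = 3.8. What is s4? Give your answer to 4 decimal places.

h(3.5) = -8.025000, h(3.8) = 2.772000
s2 = 3.800000 − 2.772000·(3.800000 − 3.500000) / (2.772000 − (-8.025000)) = 3.800000 − (0.831600)/(10.797000) = 3.722979
h(3.722979) = -0.189310
s3 = 3.722979 − (-0.189310)·(3.722979 − 3.800000) / (-0.189310 − 2.772000) = 3.722979 − (0.014581)/(-2.961310) = 3.727902
h(3.727902) = -0.003994
s4 = 3.727902 − (-0.003994)·(3.727902 − 3.722979) / (-0.003994 − (-0.189310)) = 3.727902 − (-0.000020)/(0.185316) = 3.728009

3.7280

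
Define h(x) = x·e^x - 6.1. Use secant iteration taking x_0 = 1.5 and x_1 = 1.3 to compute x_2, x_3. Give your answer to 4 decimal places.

1.4362, 1.4428

h(1.5) = 0.622534, h(1.3) = -1.329914
x_2 = 1.300000 − (-1.329914)·(1.300000 − 1.500000) / (-1.329914 − 0.622534) = 1.300000 − (0.265983)/(-1.952448) = 1.436230
h(1.436230) = -0.060916
x_3 = 1.436230 − (-0.060916)·(1.436230 − 1.300000) / (-0.060916 − (-1.329914)) = 1.436230 − (-0.008299)/(1.268999) = 1.442770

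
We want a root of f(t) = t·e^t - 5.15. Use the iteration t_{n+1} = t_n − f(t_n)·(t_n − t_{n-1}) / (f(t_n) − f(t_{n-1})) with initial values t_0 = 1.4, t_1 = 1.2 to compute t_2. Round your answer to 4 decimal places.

f(1.4) = 0.527280, f(1.2) = -1.165860
t_2 = 1.200000 − (-1.165860)·(1.200000 − 1.400000) / (-1.165860 − 0.527280) = 1.200000 − (0.233172)/(-1.693140) = 1.337716

1.3377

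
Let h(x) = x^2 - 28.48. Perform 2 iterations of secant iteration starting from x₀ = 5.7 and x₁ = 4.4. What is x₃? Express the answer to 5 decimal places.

h(5.7) = 4.0100000, h(4.4) = -9.1200000
x₂ = 4.4000000 − (-9.1200000)·(4.4000000 − 5.7000000) / (-9.1200000 − 4.0100000) = 4.4000000 − (11.8560000)/(-13.1300000) = 5.3029703
h(5.3029703) = -0.3585060
x₃ = 5.3029703 − (-0.3585060)·(5.3029703 − 4.4000000) / (-0.3585060 − (-9.1200000)) = 5.3029703 − (-0.3237203)/(8.7614940) = 5.3399184

5.33992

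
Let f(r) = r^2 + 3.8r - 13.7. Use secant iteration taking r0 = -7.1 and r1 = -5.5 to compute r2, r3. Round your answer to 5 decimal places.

-5.99432, -6.06535

f(-7.1) = 9.7300000, f(-5.5) = -4.3500000
r2 = -5.5000000 − (-4.3500000)·(-5.5000000 − (-7.1000000)) / (-4.3500000 − 9.7300000) = -5.5000000 − (-6.9600000)/(-14.0800000) = -5.9943182
f(-5.9943182) = -0.5465586
r3 = -5.9943182 − (-0.5465586)·(-5.9943182 − (-5.5000000)) / (-0.5465586 − (-4.3500000)) = -5.9943182 − (0.2701739)/(3.8034414) = -6.0653522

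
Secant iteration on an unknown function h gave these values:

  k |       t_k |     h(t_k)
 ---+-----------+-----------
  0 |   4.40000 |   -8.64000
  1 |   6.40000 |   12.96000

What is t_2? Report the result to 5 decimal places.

t_2 = 6.40000 − 12.96000·(6.40000 − 4.40000) / (12.96000 − (-8.64000))
   = 6.40000 − (25.9200000)/(21.6000000) = 5.2000000

5.20000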